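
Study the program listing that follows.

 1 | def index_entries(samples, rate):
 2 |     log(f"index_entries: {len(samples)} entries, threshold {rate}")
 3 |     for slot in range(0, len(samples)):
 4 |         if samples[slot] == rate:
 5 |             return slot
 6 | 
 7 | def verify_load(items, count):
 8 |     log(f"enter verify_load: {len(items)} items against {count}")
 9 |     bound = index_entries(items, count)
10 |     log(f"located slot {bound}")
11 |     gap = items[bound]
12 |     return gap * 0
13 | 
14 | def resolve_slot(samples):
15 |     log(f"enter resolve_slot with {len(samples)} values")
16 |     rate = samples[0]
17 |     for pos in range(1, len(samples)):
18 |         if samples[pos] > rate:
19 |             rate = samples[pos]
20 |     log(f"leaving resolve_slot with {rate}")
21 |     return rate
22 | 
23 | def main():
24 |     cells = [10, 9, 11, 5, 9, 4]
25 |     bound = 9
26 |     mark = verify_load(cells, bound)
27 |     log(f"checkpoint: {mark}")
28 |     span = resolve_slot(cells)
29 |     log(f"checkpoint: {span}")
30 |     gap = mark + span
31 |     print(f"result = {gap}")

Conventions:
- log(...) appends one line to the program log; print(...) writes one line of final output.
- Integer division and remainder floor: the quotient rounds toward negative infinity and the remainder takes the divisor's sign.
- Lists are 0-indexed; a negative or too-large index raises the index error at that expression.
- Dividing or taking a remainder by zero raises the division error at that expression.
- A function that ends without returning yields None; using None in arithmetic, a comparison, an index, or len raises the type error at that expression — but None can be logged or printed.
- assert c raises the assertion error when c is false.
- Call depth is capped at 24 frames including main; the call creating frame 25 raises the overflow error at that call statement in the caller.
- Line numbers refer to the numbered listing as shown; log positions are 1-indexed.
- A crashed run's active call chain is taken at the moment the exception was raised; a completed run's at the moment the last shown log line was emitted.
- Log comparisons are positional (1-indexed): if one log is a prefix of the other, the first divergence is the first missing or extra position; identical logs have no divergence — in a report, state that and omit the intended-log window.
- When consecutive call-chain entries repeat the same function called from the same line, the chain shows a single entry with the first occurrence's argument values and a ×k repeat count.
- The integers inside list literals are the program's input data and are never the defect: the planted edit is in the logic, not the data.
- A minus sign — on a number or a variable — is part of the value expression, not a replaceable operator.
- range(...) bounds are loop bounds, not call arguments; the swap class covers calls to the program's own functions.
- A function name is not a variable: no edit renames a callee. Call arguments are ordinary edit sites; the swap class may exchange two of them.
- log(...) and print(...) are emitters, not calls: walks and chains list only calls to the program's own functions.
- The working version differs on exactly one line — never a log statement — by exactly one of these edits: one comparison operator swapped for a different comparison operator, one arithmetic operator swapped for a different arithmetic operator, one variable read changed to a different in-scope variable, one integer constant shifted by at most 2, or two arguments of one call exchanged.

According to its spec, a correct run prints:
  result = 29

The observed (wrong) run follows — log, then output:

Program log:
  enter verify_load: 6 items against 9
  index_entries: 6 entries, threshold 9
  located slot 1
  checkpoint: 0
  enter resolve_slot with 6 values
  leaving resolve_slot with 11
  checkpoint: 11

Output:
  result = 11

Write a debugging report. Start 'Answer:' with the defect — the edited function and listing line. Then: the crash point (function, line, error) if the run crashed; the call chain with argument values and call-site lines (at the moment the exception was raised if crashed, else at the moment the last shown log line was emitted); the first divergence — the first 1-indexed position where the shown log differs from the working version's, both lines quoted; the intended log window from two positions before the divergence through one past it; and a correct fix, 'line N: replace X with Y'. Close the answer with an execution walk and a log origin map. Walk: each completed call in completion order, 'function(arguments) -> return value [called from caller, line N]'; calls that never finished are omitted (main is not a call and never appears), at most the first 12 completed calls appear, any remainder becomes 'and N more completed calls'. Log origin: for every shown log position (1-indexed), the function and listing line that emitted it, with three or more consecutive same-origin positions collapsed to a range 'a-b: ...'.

Answer: the defect is in verify_load at line 12.
Core observation: At log position 4 the runs split — shown 'checkpoint: 0', but the working version logs 'checkpoint: 18'.
Call chain: main.
First divergence: at position 4 the run shows 'checkpoint: 0' where the working version logs 'checkpoint: 18'.
Intended log window:
  2: index_entries: 6 entries, threshold 9
  3: located slot 1
  4: checkpoint: 18
  5: enter resolve_slot with 6 values
Execution walk:
  index_entries([10, 9, 11, 5, 9, 4], 9) -> 1  [called from verify_load, line 9]
  verify_load([10, 9, 11, 5, 9, 4], 9) -> 0  [called from main, line 26]
  resolve_slot([10, 9, 11, 5, 9, 4]) -> 11  [called from main, line 28]
Log origin:
  1: from verify_load, line 8
  2: from index_entries, line 2
  3: from verify_load, line 10
  4: from main, line 27
  5: from resolve_slot, line 15
  6: from resolve_slot, line 20
  7: from main, line 29
A correct fix: line 12: replace `0` with `2`.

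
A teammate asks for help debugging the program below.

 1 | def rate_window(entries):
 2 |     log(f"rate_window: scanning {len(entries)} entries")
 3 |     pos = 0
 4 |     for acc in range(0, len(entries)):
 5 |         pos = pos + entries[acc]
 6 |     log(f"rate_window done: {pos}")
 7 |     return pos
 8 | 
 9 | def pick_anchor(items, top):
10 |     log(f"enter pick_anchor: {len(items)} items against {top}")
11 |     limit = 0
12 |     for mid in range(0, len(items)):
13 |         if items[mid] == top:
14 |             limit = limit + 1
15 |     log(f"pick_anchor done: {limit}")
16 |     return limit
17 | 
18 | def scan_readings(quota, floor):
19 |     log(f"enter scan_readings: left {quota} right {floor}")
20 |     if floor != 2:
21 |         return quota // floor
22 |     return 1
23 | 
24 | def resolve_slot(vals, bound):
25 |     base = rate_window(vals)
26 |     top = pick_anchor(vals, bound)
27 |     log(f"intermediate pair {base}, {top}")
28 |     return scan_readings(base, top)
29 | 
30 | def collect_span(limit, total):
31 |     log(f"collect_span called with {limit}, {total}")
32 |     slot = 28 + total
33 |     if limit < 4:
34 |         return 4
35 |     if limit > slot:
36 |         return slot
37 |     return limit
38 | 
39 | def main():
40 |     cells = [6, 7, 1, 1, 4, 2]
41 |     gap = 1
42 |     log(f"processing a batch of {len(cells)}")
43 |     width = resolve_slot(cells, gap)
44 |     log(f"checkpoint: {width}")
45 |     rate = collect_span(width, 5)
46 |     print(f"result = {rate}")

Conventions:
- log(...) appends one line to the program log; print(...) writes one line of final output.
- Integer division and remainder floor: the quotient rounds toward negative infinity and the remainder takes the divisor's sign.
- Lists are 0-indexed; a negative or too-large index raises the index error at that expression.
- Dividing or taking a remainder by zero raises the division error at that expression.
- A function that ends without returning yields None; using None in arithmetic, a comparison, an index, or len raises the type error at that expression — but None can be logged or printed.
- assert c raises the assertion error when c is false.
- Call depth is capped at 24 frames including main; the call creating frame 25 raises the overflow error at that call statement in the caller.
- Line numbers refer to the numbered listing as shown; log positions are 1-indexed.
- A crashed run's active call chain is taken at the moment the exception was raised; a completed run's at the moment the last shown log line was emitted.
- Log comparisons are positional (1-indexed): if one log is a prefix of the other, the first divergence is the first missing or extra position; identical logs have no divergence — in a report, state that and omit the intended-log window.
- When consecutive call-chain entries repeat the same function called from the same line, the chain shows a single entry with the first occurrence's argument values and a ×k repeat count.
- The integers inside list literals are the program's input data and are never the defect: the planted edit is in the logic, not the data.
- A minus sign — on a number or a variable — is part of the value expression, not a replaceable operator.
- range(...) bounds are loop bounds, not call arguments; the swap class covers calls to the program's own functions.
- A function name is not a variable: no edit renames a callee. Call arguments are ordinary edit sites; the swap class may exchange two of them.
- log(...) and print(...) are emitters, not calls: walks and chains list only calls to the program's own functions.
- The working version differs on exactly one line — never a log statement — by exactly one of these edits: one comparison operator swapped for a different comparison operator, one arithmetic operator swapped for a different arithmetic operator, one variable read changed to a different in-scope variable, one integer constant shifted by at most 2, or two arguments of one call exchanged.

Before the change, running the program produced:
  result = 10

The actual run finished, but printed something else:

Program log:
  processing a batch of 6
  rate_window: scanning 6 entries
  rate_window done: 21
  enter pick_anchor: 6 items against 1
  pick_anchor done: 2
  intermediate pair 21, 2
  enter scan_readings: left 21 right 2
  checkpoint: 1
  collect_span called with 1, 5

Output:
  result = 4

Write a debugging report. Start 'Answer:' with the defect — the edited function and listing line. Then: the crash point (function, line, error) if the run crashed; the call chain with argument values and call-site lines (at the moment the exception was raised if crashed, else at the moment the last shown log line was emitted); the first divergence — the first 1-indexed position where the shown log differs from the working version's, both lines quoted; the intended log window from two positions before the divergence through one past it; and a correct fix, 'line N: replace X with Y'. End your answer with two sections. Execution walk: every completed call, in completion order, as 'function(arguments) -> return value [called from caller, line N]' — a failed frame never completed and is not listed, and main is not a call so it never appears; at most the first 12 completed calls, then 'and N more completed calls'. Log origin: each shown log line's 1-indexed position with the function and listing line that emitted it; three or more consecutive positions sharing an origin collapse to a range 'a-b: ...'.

Answer: the defect is in scan_readings at line 20.
Core observation: Log line 8 is where behavior first shows: 'checkpoint: 1' appears instead of 'checkpoint: 10'.
Call chain: main -> collect_span(1, 5) (called at line 45).
First divergence: position 8; shown 'checkpoint: 1' vs intended 'checkpoint: 10'.
Intended log window:
  6: intermediate pair 21, 2
  7: enter scan_readings: left 21 right 2
  8: checkpoint: 10
  9: collect_span called with 10, 5
Execution walk:
  rate_window([6, 7, 1, 1, 4, 2]) -> 21  [called from resolve_slot, line 25]
  pick_anchor([6, 7, 1, 1, 4, 2], 1) -> 2  [called from resolve_slot, line 26]
  scan_readings(21, 2) -> 1  [called from resolve_slot, line 28]
  resolve_slot([6, 7, 1, 1, 4, 2], 1) -> 1  [called from main, line 43]
  collect_span(1, 5) -> 4  [called from main, line 45]
Origin of each log line:
  1 — main, line 42
  2 — rate_window, line 2
  3 — rate_window, line 6
  4 — pick_anchor, line 10
  5 — pick_anchor, line 15
  6 — resolve_slot, line 27
  7 — scan_readings, line 19
  8 — main, line 44
  9 — collect_span, line 31
A correct fix: line 20: replace `2` with `0`.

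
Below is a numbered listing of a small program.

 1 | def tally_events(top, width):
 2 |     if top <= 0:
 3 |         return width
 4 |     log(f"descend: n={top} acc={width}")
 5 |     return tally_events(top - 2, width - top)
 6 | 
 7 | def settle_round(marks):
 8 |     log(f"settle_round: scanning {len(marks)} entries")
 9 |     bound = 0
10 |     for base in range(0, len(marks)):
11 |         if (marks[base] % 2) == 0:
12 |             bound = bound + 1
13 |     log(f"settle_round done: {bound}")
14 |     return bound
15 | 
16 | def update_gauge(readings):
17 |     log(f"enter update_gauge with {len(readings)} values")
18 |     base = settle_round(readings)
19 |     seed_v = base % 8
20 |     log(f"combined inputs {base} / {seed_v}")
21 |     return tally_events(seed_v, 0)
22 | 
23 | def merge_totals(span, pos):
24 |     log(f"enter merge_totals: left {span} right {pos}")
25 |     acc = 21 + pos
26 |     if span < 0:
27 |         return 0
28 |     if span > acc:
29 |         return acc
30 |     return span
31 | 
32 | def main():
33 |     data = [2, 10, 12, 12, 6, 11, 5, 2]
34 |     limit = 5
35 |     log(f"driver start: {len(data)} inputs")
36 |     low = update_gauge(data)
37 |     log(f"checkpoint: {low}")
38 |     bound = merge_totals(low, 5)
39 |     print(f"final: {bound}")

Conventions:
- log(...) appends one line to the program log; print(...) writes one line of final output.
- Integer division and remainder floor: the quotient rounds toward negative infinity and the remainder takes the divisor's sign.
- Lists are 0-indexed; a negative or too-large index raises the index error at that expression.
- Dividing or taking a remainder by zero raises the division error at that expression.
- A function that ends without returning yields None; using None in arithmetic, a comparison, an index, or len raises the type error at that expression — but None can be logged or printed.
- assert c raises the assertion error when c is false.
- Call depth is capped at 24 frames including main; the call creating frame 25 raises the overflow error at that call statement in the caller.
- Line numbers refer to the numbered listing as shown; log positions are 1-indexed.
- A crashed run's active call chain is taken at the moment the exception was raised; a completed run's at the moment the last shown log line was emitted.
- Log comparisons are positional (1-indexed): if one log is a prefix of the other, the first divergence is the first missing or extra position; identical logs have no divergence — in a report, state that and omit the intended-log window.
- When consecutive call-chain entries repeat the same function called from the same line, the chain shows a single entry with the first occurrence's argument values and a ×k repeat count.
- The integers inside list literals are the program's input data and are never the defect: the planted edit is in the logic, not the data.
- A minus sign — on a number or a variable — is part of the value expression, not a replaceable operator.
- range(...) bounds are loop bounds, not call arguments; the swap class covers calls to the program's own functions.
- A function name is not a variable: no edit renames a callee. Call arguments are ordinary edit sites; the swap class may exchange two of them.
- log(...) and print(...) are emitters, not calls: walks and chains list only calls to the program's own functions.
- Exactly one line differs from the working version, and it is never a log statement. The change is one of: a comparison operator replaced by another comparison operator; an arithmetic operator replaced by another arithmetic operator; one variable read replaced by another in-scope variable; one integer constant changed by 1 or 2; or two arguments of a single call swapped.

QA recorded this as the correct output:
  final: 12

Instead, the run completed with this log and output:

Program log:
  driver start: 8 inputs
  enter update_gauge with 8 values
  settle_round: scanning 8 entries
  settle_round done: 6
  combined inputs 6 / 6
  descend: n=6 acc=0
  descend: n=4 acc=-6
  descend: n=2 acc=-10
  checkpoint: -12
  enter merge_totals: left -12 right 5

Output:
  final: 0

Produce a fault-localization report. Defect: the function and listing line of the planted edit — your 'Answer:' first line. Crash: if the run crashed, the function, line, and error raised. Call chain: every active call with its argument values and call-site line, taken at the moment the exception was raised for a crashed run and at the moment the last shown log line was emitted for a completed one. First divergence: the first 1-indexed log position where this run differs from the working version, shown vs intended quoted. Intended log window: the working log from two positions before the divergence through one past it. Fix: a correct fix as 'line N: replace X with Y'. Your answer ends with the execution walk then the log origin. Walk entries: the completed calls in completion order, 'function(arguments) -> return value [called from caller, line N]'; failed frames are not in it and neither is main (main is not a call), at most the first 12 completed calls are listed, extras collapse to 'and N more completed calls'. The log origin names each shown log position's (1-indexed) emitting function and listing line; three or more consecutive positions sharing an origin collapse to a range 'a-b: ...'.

Answer: the defect is in tally_events at line 5.
The tell: Everything matches until log position 7, which reads 'descend: n=4 acc=-6' in place of 'descend: n=4 acc=6'.
Call chain: main -> merge_totals(-12, 5) (called at line 38).
First divergence: at position 7 the run shows 'descend: n=4 acc=-6' where the working version logs 'descend: n=4 acc=6'.
Intended log window:
  5: combined inputs 6 / 6
  6: descend: n=6 acc=0
  7: descend: n=4 acc=6
  8: descend: n=2 acc=10
Execution walk:
  settle_round([2, 10, 12, 12, 6, 11, 5, 2]) -> 6  [called from update_gauge, line 18]
  tally_events(0, -12) -> -12  [called from tally_events, line 5]
  tally_events(2, -10) -> -12  [called from tally_events, line 5]
  tally_events(4, -6) -> -12  [called from tally_events, line 5]
  tally_events(6, 0) -> -12  [called from update_gauge, line 21]
  update_gauge([2, 10, 12, 12, 6, 11, 5, 2]) -> -12  [called from main, line 36]
  merge_totals(-12, 5) -> 0  [called from main, line 38]
Log origins:
  1: logged in main at line 35
  2: logged in update_gauge at line 17
  3: logged in settle_round at line 8
  4: logged in settle_round at line 13
  5: logged in update_gauge at line 20
  6-8: logged in tally_events at line 4
  9: logged in main at line 37
  10: logged in merge_totals at line 24
A correct fix: line 5: replace `width - top` with `width + top`.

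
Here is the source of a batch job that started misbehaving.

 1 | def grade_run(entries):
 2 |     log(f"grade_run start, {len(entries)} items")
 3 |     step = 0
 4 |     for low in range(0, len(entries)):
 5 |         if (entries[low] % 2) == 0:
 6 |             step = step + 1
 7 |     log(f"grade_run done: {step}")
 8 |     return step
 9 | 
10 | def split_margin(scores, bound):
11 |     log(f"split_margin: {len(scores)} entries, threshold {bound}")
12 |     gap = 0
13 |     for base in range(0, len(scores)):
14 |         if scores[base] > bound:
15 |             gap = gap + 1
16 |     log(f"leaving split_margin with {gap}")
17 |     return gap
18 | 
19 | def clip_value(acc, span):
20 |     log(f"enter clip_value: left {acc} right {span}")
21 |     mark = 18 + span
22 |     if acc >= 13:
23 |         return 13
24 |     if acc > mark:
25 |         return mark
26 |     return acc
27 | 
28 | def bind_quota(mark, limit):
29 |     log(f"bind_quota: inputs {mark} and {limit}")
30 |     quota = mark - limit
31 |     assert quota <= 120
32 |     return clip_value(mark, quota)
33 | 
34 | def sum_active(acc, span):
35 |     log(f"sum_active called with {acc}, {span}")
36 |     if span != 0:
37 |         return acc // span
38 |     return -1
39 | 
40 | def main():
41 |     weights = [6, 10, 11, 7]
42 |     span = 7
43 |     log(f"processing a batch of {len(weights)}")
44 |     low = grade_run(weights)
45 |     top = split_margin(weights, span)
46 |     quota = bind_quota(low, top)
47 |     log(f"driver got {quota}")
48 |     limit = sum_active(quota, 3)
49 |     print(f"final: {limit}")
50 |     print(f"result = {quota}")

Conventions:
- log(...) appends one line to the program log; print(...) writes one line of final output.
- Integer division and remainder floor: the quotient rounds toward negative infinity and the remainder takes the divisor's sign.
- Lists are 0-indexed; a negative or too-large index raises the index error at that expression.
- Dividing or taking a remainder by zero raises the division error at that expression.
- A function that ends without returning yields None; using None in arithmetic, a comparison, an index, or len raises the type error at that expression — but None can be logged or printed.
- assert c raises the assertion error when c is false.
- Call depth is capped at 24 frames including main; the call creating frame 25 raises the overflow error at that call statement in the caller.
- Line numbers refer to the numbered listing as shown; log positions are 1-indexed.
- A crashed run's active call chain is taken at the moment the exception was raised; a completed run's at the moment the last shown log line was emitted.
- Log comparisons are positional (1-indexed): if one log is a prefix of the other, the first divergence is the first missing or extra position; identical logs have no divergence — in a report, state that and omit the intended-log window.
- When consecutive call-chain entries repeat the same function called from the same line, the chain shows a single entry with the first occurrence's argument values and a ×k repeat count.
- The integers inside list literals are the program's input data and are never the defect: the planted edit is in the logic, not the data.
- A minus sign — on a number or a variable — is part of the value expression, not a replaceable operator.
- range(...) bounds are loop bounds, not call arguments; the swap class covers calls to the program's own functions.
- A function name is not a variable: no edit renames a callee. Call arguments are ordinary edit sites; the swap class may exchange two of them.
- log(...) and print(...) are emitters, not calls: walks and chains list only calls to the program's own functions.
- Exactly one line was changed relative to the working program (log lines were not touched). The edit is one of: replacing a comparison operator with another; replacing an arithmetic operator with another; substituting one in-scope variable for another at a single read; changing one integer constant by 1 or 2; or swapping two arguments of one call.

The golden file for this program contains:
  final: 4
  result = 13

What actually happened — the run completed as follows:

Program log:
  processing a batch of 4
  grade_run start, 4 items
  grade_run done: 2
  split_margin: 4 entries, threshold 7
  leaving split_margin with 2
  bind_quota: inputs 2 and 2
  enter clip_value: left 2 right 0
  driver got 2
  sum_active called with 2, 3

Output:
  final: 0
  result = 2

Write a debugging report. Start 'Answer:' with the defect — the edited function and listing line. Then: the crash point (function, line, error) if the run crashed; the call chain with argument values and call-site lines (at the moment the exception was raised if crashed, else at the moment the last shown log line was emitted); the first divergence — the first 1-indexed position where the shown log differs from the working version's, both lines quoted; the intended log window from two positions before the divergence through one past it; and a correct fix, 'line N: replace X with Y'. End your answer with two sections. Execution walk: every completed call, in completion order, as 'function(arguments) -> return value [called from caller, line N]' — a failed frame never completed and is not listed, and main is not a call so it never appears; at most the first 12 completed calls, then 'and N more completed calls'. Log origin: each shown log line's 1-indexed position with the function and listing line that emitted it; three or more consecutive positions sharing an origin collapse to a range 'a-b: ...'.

Answer: the defect is in clip_value at line 22.
Core observation: The earliest visible damage is log position 8 — 'driver got 2' rather than the intended 'driver got 13'.
Call chain: main -> sum_active(2, 3) (called at line 48).
First divergence: position 8 — the shown line 'driver got 2' should read 'driver got 13'.
Intended log window:
  6: bind_quota: inputs 2 and 2
  7: enter clip_value: left 2 right 0
  8: driver got 13
  9: sum_active called with 13, 3
Execution walk:
  grade_run([6, 10, 11, 7]) -> 2  [called from main, line 44]
  split_margin([6, 10, 11, 7], 7) -> 2  [called from main, line 45]
  clip_value(2, 0) -> 2  [called from bind_quota, line 32]
  bind_quota(2, 2) -> 2  [called from main, line 46]
  sum_active(2, 3) -> 0  [called from main, line 48]
Origin of each log line:
  1: from main, line 43
  2: from grade_run, line 2
  3: from grade_run, line 7
  4: from split_margin, line 11
  5: from split_margin, line 16
  6: from bind_quota, line 29
  7: from clip_value, line 20
  8: from main, line 47
  9: from sum_active, line 35
A correct fix: line 22: replace `>=` with `<`.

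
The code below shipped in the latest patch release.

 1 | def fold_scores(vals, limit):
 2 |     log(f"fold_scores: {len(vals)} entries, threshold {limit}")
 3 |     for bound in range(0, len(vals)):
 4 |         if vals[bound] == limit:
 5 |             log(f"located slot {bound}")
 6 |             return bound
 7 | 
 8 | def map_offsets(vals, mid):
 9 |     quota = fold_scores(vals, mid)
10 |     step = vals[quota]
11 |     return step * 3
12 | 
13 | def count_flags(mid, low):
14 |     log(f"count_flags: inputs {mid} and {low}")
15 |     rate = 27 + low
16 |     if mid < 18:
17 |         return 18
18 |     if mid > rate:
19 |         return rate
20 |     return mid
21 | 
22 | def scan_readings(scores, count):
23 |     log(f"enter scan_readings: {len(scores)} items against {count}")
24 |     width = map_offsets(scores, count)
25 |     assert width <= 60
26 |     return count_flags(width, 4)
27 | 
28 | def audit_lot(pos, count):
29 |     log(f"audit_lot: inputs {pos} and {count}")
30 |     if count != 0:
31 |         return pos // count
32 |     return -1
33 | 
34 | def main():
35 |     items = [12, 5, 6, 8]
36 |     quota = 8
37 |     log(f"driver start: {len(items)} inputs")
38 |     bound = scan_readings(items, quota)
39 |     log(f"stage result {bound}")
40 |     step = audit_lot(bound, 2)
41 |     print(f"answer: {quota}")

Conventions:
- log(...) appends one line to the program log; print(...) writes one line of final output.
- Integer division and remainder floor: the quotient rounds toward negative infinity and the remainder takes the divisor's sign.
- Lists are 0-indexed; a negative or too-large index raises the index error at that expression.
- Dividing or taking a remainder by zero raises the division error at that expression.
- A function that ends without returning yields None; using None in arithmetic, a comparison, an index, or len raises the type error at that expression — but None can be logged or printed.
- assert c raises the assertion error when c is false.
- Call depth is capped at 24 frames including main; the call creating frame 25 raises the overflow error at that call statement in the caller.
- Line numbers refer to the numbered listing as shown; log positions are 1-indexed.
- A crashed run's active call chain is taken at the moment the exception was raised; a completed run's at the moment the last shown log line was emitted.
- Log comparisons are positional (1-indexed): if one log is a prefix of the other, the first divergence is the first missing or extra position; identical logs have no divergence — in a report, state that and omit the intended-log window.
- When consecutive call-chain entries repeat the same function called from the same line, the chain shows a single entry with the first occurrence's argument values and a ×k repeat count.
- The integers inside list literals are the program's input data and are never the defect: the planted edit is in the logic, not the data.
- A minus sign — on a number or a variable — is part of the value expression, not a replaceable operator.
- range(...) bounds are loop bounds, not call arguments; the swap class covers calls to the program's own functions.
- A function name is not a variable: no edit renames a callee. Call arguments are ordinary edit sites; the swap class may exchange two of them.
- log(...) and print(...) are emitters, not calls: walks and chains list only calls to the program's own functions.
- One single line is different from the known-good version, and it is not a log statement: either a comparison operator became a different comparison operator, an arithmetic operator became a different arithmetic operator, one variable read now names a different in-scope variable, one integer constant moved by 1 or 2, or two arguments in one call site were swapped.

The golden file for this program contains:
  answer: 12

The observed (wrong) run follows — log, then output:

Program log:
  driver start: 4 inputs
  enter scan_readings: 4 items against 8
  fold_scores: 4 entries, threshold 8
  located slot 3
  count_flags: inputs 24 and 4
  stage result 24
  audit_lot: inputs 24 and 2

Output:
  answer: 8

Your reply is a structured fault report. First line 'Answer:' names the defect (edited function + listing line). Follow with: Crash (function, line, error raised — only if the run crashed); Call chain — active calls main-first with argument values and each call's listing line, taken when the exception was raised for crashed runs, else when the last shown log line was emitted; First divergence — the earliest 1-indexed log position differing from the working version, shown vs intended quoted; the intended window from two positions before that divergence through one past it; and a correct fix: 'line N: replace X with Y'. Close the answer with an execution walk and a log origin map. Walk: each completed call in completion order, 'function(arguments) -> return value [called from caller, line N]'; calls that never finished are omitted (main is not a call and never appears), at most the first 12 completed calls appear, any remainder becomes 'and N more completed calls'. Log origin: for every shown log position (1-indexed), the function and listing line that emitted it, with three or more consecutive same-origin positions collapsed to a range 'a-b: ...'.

Answer: the defect is in main at line 41.
Core observation: The two runs log identically and part ways only at the printed values.
Call chain: main -> audit_lot(24, 2) (called at line 40).
First divergence: there is none — every log position agrees.
Execution walk:
  fold_scores([12, 5, 6, 8], 8) -> 3  [called from map_offsets, line 9]
  map_offsets([12, 5, 6, 8], 8) -> 24  [called from scan_readings, line 24]
  count_flags(24, 4) -> 24  [called from scan_readings, line 26]
  scan_readings([12, 5, 6, 8], 8) -> 24  [called from main, line 38]
  audit_lot(24, 2) -> 12  [called from main, line 40]
Log origin:
  1 — main, line 37
  2 — scan_readings, line 23
  3 — fold_scores, line 2
  4 — fold_scores, line 5
  5 — count_flags, line 14
  6 — main, line 39
  7 — audit_lot, line 29
A correct fix: line 41: replace `quota` with `step`.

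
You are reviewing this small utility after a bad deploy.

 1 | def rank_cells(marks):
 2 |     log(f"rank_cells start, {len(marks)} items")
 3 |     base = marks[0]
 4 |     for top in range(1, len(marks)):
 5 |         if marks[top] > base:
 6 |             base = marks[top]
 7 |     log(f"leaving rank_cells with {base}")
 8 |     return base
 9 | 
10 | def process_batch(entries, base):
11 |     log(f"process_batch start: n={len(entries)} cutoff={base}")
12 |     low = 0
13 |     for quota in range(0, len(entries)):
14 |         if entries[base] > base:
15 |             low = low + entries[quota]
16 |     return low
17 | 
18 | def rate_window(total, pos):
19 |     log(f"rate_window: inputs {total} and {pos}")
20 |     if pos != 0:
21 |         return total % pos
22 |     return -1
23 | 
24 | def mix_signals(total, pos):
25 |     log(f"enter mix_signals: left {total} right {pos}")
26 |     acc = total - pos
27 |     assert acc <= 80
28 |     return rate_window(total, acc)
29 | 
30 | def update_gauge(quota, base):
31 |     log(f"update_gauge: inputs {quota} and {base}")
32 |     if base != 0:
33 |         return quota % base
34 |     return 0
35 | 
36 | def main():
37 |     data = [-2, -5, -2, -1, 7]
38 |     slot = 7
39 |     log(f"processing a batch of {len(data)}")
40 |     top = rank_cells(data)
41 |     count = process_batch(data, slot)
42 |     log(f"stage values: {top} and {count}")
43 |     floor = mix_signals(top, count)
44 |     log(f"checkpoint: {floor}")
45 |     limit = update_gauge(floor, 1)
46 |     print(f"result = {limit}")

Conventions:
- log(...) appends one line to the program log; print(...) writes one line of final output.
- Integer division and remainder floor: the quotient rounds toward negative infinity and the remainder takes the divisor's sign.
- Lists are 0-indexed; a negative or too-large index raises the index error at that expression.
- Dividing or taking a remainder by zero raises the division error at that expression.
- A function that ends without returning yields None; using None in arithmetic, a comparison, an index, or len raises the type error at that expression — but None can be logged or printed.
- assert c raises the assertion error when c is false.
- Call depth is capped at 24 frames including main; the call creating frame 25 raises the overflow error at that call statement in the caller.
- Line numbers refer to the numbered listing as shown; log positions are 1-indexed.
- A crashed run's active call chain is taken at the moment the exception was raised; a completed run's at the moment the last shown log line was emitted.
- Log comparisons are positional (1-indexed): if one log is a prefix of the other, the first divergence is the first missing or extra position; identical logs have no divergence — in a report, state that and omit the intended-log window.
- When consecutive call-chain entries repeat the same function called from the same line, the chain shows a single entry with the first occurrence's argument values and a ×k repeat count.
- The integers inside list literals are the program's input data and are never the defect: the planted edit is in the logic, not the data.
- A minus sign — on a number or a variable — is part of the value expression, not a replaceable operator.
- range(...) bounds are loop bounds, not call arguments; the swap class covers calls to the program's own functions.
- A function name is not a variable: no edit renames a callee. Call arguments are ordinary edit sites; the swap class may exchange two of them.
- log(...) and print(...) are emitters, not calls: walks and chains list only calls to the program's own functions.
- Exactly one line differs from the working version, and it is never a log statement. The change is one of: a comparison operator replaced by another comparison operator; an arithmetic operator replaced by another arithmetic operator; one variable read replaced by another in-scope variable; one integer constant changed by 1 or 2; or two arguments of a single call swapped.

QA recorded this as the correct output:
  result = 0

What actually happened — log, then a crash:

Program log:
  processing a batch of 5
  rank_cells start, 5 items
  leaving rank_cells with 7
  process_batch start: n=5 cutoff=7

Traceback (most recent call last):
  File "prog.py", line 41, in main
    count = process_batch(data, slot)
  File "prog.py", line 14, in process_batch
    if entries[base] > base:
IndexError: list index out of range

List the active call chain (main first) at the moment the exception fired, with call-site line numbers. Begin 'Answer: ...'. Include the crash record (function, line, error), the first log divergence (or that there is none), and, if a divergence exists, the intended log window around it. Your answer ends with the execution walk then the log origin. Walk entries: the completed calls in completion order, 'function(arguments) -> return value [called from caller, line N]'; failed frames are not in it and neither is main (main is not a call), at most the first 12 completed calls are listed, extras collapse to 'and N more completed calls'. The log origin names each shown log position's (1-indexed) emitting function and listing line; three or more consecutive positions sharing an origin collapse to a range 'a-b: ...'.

Answer: main -> process_batch (called at line 41).
Core observation: Only 4 log lines were emitted before the run died; the intended continuation was 'stage values: 7 and 0'.
Crash: process_batch, line 14, IndexError.
First divergence: position 5 — the faulty run's log ends after 4 lines; the working version continues with 'stage values: 7 and 0'.
Intended log window:
  3: leaving rank_cells with 7
  4: process_batch start: n=5 cutoff=7
  5: stage values: 7 and 0
  6: enter mix_signals: left 7 right 0
Execution walk:
  rank_cells([-2, -5, -2, -1, 7]) -> 7  [called from main, line 40]
Origin of each log line:
  1 — main, line 39
  2 — rank_cells, line 2
  3 — rank_cells, line 7
  4 — process_batch, line 11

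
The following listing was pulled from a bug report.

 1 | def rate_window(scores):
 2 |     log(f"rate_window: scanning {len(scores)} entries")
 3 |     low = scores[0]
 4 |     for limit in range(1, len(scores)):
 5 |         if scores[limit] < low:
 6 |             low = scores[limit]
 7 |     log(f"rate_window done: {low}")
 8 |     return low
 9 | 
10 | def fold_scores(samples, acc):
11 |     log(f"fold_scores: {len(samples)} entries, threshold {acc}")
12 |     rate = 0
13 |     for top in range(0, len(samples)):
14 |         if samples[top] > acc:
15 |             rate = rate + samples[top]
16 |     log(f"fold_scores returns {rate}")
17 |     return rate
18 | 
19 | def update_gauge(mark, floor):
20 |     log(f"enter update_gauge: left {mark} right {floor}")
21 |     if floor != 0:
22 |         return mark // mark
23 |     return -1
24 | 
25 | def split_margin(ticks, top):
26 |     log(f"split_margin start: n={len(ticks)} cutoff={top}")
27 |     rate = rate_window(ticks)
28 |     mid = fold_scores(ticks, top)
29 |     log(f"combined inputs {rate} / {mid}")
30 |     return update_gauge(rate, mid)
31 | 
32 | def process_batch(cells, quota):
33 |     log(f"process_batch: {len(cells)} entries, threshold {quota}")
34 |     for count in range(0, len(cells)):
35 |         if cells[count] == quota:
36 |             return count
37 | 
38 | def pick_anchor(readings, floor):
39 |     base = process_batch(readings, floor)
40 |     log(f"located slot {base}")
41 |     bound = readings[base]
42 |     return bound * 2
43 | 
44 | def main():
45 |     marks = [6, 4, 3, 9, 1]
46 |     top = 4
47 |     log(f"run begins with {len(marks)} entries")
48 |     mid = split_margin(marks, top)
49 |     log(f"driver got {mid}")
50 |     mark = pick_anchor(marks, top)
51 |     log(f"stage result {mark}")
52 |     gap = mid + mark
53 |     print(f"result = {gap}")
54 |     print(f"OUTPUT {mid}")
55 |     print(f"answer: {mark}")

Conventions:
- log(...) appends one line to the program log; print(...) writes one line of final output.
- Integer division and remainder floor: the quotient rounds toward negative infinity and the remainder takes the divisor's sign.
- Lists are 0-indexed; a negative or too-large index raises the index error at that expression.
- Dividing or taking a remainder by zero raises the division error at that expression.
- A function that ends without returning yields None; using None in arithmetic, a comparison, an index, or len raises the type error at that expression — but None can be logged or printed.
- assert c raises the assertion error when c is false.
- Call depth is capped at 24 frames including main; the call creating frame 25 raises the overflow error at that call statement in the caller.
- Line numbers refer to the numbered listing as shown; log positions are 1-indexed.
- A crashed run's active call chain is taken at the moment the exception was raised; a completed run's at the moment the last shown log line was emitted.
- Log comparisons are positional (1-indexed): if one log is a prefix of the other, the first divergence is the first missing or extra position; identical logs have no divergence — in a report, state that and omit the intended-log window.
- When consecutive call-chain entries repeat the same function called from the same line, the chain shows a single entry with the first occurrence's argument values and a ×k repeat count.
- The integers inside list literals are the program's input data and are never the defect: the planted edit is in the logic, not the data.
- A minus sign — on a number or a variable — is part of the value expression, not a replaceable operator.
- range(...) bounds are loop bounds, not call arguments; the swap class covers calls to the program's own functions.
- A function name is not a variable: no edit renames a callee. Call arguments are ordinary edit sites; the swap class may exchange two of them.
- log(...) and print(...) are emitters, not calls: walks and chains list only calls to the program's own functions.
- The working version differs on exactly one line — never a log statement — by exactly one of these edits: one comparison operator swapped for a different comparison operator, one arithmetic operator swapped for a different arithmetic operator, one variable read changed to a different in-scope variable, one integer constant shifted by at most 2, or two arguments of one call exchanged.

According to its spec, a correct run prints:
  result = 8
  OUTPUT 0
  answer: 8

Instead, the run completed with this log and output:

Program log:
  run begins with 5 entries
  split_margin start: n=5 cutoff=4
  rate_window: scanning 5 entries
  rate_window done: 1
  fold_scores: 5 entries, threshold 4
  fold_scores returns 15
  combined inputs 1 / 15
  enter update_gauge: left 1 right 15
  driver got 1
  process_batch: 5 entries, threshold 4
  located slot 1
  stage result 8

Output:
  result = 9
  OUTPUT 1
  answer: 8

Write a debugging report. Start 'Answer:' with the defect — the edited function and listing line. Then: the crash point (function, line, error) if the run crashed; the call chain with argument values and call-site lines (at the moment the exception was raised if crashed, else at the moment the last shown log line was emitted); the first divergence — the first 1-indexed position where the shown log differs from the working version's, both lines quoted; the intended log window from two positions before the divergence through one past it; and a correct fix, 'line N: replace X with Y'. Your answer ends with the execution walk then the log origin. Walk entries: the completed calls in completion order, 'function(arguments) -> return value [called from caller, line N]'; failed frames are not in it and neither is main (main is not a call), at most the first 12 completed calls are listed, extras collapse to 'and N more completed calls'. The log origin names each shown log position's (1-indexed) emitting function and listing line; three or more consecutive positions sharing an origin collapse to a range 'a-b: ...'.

Answer: the defect is in update_gauge at line 22.
Core observation: The earliest visible damage is log position 9 — 'driver got 1' rather than the intended 'driver got 0'.
Call chain: main.
First divergence: position 9 — shown 'driver got 1', intended 'driver got 0'.
Intended log window:
  7: combined inputs 1 / 15
  8: enter update_gauge: left 1 right 15
  9: driver got 0
  10: process_batch: 5 entries, threshold 4
Execution walk:
  rate_window([6, 4, 3, 9, 1]) -> 1  [called from split_margin, line 27]
  fold_scores([6, 4, 3, 9, 1], 4) -> 15  [called from split_margin, line 28]
  update_gauge(1, 15) -> 1  [called from split_margin, line 30]
  split_margin([6, 4, 3, 9, 1], 4) -> 1  [called from main, line 48]
  process_batch([6, 4, 3, 9, 1], 4) -> 1  [called from pick_anchor, line 39]
  pick_anchor([6, 4, 3, 9, 1], 4) -> 8  [called from main, line 50]
Log origin:
  1 — main, line 47
  2 — split_margin, line 26
  3 — rate_window, line 2
  4 — rate_window, line 7
  5 — fold_scores, line 11
  6 — fold_scores, line 16
  7 — split_margin, line 29
  8 — update_gauge, line 20
  9 — main, line 49
  10 — process_batch, line 33
  11 — pick_anchor, line 40
  12 — main, line 51
A correct fix: line 22: replace `mark // mark` with `mark // floor`.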